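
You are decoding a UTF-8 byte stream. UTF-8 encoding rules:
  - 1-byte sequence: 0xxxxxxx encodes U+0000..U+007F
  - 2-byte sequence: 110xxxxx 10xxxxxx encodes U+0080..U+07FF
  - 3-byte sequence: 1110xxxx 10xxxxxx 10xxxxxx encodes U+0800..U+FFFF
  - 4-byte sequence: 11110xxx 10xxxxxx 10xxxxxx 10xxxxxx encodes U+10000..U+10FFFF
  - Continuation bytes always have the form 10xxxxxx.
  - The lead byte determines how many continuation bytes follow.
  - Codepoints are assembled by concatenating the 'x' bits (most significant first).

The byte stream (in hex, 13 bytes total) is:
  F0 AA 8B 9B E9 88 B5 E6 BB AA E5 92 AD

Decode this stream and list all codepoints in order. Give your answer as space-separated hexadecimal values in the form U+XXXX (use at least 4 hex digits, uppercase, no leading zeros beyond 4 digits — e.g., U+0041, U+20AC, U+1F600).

Byte[0]=F0: 4-byte lead, need 3 cont bytes. acc=0x0
Byte[1]=AA: continuation. acc=(acc<<6)|0x2A=0x2A
Byte[2]=8B: continuation. acc=(acc<<6)|0x0B=0xA8B
Byte[3]=9B: continuation. acc=(acc<<6)|0x1B=0x2A2DB
Completed: cp=U+2A2DB (starts at byte 0)
Byte[4]=E9: 3-byte lead, need 2 cont bytes. acc=0x9
Byte[5]=88: continuation. acc=(acc<<6)|0x08=0x248
Byte[6]=B5: continuation. acc=(acc<<6)|0x35=0x9235
Completed: cp=U+9235 (starts at byte 4)
Byte[7]=E6: 3-byte lead, need 2 cont bytes. acc=0x6
Byte[8]=BB: continuation. acc=(acc<<6)|0x3B=0x1BB
Byte[9]=AA: continuation. acc=(acc<<6)|0x2A=0x6EEA
Completed: cp=U+6EEA (starts at byte 7)
Byte[10]=E5: 3-byte lead, need 2 cont bytes. acc=0x5
Byte[11]=92: continuation. acc=(acc<<6)|0x12=0x152
Byte[12]=AD: continuation. acc=(acc<<6)|0x2D=0x54AD
Completed: cp=U+54AD (starts at byte 10)

Answer: U+2A2DB U+9235 U+6EEA U+54AD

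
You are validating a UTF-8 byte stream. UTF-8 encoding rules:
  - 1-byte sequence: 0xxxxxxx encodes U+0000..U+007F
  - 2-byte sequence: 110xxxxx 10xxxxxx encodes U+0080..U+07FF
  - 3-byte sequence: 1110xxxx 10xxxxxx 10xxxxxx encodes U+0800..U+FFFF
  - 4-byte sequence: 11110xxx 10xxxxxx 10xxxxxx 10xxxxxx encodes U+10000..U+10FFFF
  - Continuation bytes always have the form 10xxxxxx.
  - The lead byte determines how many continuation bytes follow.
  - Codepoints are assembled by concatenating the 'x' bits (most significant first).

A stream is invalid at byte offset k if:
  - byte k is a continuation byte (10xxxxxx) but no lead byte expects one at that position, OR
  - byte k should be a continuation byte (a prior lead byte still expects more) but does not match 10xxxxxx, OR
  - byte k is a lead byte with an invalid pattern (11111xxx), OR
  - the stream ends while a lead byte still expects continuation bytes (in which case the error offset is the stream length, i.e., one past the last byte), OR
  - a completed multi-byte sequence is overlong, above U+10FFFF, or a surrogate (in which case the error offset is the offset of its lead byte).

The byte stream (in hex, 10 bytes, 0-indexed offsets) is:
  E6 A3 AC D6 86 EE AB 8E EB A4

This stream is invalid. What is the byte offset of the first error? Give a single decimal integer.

Byte[0]=E6: 3-byte lead, need 2 cont bytes. acc=0x6
Byte[1]=A3: continuation. acc=(acc<<6)|0x23=0x1A3
Byte[2]=AC: continuation. acc=(acc<<6)|0x2C=0x68EC
Completed: cp=U+68EC (starts at byte 0)
Byte[3]=D6: 2-byte lead, need 1 cont bytes. acc=0x16
Byte[4]=86: continuation. acc=(acc<<6)|0x06=0x586
Completed: cp=U+0586 (starts at byte 3)
Byte[5]=EE: 3-byte lead, need 2 cont bytes. acc=0xE
Byte[6]=AB: continuation. acc=(acc<<6)|0x2B=0x3AB
Byte[7]=8E: continuation. acc=(acc<<6)|0x0E=0xEACE
Completed: cp=U+EACE (starts at byte 5)
Byte[8]=EB: 3-byte lead, need 2 cont bytes. acc=0xB
Byte[9]=A4: continuation. acc=(acc<<6)|0x24=0x2E4
Byte[10]: stream ended, expected continuation. INVALID

Answer: 10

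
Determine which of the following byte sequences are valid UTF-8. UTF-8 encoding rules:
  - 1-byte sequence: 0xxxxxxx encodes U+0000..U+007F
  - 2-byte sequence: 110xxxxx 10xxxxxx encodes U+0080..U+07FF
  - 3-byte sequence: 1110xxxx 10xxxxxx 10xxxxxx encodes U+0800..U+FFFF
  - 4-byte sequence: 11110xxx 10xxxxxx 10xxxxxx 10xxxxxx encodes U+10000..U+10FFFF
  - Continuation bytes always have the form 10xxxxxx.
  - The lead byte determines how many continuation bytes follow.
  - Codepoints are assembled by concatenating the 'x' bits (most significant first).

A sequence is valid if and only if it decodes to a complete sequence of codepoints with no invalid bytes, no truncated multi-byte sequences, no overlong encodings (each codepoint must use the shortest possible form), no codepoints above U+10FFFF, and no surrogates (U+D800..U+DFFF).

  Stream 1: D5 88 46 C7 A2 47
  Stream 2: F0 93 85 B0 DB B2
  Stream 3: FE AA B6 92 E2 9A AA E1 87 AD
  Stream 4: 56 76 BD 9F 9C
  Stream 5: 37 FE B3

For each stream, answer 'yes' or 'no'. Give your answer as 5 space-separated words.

Answer: yes yes no no no

Derivation:
Stream 1: decodes cleanly. VALID
Stream 2: decodes cleanly. VALID
Stream 3: error at byte offset 0. INVALID
Stream 4: error at byte offset 2. INVALID
Stream 5: error at byte offset 1. INVALID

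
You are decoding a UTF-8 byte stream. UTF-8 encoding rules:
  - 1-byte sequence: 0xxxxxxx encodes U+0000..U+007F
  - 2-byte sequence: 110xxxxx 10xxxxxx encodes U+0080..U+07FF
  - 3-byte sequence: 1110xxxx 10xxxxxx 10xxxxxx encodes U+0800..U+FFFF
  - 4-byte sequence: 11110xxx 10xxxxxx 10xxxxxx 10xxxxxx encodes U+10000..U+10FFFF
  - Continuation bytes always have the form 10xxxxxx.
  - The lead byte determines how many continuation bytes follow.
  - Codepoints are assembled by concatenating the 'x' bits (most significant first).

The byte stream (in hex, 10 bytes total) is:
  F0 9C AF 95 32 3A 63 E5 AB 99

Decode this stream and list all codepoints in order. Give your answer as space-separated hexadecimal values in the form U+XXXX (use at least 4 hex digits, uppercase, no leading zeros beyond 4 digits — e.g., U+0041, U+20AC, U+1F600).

Byte[0]=F0: 4-byte lead, need 3 cont bytes. acc=0x0
Byte[1]=9C: continuation. acc=(acc<<6)|0x1C=0x1C
Byte[2]=AF: continuation. acc=(acc<<6)|0x2F=0x72F
Byte[3]=95: continuation. acc=(acc<<6)|0x15=0x1CBD5
Completed: cp=U+1CBD5 (starts at byte 0)
Byte[4]=32: 1-byte ASCII. cp=U+0032
Byte[5]=3A: 1-byte ASCII. cp=U+003A
Byte[6]=63: 1-byte ASCII. cp=U+0063
Byte[7]=E5: 3-byte lead, need 2 cont bytes. acc=0x5
Byte[8]=AB: continuation. acc=(acc<<6)|0x2B=0x16B
Byte[9]=99: continuation. acc=(acc<<6)|0x19=0x5AD9
Completed: cp=U+5AD9 (starts at byte 7)

Answer: U+1CBD5 U+0032 U+003A U+0063 U+5AD9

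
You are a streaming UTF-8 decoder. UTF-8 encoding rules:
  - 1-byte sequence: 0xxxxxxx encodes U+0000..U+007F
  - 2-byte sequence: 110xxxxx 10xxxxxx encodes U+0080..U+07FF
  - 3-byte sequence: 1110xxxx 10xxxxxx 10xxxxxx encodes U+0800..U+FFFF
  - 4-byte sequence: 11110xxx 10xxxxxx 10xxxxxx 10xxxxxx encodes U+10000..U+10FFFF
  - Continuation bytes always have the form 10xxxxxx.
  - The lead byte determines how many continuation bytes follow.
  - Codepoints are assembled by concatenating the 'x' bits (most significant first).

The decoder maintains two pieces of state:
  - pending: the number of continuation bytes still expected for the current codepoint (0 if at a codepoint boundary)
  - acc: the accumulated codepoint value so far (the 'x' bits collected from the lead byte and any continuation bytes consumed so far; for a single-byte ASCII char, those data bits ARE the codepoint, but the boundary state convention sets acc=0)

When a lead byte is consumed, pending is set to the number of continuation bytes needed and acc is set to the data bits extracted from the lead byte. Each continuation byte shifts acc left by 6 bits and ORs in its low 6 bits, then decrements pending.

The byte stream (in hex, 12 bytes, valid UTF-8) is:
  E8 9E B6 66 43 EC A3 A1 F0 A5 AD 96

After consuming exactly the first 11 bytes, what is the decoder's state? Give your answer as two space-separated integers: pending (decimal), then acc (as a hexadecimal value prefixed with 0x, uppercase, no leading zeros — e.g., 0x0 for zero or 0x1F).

Answer: 1 0x96D

Derivation:
Byte[0]=E8: 3-byte lead. pending=2, acc=0x8
Byte[1]=9E: continuation. acc=(acc<<6)|0x1E=0x21E, pending=1
Byte[2]=B6: continuation. acc=(acc<<6)|0x36=0x87B6, pending=0
Byte[3]=66: 1-byte. pending=0, acc=0x0
Byte[4]=43: 1-byte. pending=0, acc=0x0
Byte[5]=EC: 3-byte lead. pending=2, acc=0xC
Byte[6]=A3: continuation. acc=(acc<<6)|0x23=0x323, pending=1
Byte[7]=A1: continuation. acc=(acc<<6)|0x21=0xC8E1, pending=0
Byte[8]=F0: 4-byte lead. pending=3, acc=0x0
Byte[9]=A5: continuation. acc=(acc<<6)|0x25=0x25, pending=2
Byte[10]=AD: continuation. acc=(acc<<6)|0x2D=0x96D, pending=1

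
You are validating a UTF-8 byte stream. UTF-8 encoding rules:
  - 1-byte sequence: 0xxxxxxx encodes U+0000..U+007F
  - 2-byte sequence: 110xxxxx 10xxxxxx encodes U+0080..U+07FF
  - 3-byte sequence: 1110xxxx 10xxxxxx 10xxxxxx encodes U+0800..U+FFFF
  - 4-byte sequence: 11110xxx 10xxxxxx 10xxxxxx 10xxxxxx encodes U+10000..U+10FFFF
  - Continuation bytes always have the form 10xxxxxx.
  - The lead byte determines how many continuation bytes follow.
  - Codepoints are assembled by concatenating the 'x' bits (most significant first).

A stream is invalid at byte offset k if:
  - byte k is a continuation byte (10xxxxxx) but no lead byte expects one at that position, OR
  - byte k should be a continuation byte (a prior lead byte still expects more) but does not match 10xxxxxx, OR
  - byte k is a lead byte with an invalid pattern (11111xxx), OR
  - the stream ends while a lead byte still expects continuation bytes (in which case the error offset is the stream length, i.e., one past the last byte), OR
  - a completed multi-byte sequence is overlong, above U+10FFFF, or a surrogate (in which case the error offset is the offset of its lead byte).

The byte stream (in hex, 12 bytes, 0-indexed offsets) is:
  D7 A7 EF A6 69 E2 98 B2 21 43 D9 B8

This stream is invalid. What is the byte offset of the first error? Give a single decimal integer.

Byte[0]=D7: 2-byte lead, need 1 cont bytes. acc=0x17
Byte[1]=A7: continuation. acc=(acc<<6)|0x27=0x5E7
Completed: cp=U+05E7 (starts at byte 0)
Byte[2]=EF: 3-byte lead, need 2 cont bytes. acc=0xF
Byte[3]=A6: continuation. acc=(acc<<6)|0x26=0x3E6
Byte[4]=69: expected 10xxxxxx continuation. INVALID

Answer: 4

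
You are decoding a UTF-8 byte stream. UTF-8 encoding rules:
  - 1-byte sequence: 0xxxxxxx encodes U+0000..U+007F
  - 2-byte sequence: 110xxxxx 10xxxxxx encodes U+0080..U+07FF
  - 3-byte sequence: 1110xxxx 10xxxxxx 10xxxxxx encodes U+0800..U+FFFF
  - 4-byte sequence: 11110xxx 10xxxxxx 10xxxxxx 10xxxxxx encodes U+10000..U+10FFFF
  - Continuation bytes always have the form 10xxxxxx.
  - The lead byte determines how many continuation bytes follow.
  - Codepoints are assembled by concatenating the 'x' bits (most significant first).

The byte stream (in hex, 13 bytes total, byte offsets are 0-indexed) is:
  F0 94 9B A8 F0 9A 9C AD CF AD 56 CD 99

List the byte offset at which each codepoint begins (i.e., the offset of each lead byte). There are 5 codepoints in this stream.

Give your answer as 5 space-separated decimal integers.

Byte[0]=F0: 4-byte lead, need 3 cont bytes. acc=0x0
Byte[1]=94: continuation. acc=(acc<<6)|0x14=0x14
Byte[2]=9B: continuation. acc=(acc<<6)|0x1B=0x51B
Byte[3]=A8: continuation. acc=(acc<<6)|0x28=0x146E8
Completed: cp=U+146E8 (starts at byte 0)
Byte[4]=F0: 4-byte lead, need 3 cont bytes. acc=0x0
Byte[5]=9A: continuation. acc=(acc<<6)|0x1A=0x1A
Byte[6]=9C: continuation. acc=(acc<<6)|0x1C=0x69C
Byte[7]=AD: continuation. acc=(acc<<6)|0x2D=0x1A72D
Completed: cp=U+1A72D (starts at byte 4)
Byte[8]=CF: 2-byte lead, need 1 cont bytes. acc=0xF
Byte[9]=AD: continuation. acc=(acc<<6)|0x2D=0x3ED
Completed: cp=U+03ED (starts at byte 8)
Byte[10]=56: 1-byte ASCII. cp=U+0056
Byte[11]=CD: 2-byte lead, need 1 cont bytes. acc=0xD
Byte[12]=99: continuation. acc=(acc<<6)|0x19=0x359
Completed: cp=U+0359 (starts at byte 11)

Answer: 0 4 8 10 11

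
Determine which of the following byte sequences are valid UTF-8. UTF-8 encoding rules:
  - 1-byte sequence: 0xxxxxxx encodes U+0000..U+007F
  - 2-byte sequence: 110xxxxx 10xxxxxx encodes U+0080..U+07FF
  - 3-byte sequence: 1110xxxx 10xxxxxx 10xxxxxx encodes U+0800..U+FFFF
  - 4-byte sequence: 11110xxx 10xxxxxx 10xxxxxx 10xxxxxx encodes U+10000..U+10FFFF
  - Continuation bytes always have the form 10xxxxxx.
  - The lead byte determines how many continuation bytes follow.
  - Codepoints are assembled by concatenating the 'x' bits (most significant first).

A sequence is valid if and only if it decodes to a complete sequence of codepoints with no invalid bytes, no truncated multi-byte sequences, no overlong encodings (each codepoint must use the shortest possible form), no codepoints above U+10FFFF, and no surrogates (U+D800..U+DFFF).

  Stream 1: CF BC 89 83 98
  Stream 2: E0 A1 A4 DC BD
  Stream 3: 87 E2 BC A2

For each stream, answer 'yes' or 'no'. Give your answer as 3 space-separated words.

Answer: no yes no

Derivation:
Stream 1: error at byte offset 2. INVALID
Stream 2: decodes cleanly. VALID
Stream 3: error at byte offset 0. INVALID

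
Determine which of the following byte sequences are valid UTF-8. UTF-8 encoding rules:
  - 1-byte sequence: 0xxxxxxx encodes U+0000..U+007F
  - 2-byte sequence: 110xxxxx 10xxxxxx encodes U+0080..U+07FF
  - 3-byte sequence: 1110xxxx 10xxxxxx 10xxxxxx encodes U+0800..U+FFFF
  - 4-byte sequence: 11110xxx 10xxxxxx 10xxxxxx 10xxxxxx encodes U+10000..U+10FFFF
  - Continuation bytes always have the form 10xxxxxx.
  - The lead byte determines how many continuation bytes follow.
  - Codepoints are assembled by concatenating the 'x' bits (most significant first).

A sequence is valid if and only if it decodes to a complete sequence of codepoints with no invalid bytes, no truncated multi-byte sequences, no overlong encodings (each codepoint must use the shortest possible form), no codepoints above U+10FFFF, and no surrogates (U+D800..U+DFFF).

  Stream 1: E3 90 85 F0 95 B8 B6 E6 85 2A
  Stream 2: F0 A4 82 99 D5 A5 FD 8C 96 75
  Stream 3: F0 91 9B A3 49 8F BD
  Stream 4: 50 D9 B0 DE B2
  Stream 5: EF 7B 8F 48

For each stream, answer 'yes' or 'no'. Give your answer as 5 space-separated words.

Stream 1: error at byte offset 9. INVALID
Stream 2: error at byte offset 6. INVALID
Stream 3: error at byte offset 5. INVALID
Stream 4: decodes cleanly. VALID
Stream 5: error at byte offset 1. INVALID

Answer: no no no yes no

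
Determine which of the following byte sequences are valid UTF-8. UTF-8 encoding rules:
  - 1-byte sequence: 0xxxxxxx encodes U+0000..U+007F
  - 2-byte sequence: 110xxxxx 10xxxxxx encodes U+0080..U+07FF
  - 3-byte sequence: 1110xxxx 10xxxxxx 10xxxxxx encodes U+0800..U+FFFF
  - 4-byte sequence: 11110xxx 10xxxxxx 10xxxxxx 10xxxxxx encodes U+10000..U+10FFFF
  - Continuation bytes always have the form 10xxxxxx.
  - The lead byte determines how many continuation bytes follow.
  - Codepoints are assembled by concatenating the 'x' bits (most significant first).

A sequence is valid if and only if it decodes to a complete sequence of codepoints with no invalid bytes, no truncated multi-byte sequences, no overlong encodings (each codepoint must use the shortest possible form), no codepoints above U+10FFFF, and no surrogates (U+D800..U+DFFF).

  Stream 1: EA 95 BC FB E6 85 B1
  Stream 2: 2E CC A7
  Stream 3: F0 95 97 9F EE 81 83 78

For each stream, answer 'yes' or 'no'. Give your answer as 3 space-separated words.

Answer: no yes yes

Derivation:
Stream 1: error at byte offset 3. INVALID
Stream 2: decodes cleanly. VALID
Stream 3: decodes cleanly. VALID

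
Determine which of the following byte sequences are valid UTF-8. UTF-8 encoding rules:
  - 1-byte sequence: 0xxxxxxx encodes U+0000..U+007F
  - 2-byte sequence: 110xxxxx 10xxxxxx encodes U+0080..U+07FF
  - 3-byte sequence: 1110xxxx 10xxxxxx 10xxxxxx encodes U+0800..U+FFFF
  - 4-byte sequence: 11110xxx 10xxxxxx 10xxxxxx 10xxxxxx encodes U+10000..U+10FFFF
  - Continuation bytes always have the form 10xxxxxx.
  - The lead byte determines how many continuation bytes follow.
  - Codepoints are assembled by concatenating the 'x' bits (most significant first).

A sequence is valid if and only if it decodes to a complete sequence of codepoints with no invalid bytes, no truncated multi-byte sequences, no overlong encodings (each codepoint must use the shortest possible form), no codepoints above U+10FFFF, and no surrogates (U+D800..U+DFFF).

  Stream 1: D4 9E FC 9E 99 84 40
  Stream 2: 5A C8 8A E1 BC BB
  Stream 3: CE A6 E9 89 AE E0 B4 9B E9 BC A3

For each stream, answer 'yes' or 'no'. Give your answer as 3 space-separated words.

Answer: no yes yes

Derivation:
Stream 1: error at byte offset 2. INVALID
Stream 2: decodes cleanly. VALID
Stream 3: decodes cleanly. VALID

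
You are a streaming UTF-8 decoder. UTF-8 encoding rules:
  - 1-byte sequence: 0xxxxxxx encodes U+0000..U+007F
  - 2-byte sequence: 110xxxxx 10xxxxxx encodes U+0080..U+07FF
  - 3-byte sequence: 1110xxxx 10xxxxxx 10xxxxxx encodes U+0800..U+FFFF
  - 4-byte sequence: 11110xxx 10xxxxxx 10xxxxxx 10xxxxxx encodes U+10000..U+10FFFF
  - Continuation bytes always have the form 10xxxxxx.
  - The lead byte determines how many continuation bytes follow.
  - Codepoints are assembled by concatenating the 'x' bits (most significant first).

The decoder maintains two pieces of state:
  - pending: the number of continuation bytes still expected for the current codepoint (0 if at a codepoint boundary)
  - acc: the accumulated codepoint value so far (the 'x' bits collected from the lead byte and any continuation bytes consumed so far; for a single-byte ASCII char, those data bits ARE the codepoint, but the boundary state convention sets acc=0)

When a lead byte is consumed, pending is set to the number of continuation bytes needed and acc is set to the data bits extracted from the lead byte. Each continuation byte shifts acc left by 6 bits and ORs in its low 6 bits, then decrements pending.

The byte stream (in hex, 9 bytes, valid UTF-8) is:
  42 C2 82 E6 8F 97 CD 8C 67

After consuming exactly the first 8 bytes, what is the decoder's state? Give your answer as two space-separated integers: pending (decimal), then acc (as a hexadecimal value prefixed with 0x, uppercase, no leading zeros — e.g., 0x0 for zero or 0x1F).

Answer: 0 0x34C

Derivation:
Byte[0]=42: 1-byte. pending=0, acc=0x0
Byte[1]=C2: 2-byte lead. pending=1, acc=0x2
Byte[2]=82: continuation. acc=(acc<<6)|0x02=0x82, pending=0
Byte[3]=E6: 3-byte lead. pending=2, acc=0x6
Byte[4]=8F: continuation. acc=(acc<<6)|0x0F=0x18F, pending=1
Byte[5]=97: continuation. acc=(acc<<6)|0x17=0x63D7, pending=0
Byte[6]=CD: 2-byte lead. pending=1, acc=0xD
Byte[7]=8C: continuation. acc=(acc<<6)|0x0C=0x34C, pending=0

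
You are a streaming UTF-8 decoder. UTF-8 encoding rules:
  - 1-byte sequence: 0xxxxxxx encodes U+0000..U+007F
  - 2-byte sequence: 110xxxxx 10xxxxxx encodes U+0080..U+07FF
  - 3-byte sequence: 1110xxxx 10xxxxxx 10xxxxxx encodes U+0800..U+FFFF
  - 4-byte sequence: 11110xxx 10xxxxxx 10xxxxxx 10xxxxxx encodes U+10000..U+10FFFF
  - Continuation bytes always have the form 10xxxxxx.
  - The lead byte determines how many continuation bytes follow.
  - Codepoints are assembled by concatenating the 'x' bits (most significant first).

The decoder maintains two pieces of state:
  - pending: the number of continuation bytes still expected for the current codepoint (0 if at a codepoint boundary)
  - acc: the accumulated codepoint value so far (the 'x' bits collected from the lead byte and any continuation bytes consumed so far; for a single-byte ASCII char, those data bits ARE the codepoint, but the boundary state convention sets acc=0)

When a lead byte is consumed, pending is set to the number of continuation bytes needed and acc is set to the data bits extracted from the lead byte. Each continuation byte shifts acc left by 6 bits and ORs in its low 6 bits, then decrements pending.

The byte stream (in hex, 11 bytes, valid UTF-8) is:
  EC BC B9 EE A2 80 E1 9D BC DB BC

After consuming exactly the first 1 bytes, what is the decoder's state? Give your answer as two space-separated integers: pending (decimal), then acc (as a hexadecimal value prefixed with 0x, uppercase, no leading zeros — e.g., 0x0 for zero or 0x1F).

Byte[0]=EC: 3-byte lead. pending=2, acc=0xC

Answer: 2 0xC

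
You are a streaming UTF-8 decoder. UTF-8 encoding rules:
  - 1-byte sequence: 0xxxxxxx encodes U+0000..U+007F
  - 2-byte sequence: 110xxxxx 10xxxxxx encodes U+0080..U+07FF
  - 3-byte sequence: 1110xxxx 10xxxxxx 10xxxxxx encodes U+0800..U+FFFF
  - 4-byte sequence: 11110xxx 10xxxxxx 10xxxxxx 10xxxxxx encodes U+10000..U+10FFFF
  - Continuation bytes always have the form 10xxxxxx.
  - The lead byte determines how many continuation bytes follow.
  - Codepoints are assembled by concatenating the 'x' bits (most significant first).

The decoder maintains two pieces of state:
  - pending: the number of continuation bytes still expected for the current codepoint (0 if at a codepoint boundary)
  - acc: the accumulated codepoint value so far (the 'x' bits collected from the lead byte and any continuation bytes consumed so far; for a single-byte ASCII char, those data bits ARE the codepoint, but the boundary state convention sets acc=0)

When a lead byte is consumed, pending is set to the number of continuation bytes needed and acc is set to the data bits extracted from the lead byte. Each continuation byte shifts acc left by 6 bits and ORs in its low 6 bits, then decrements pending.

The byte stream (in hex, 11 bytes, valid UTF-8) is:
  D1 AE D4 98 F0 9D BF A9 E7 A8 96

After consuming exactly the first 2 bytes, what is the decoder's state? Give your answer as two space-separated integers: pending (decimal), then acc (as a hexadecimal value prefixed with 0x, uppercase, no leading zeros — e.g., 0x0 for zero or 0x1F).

Byte[0]=D1: 2-byte lead. pending=1, acc=0x11
Byte[1]=AE: continuation. acc=(acc<<6)|0x2E=0x46E, pending=0

Answer: 0 0x46E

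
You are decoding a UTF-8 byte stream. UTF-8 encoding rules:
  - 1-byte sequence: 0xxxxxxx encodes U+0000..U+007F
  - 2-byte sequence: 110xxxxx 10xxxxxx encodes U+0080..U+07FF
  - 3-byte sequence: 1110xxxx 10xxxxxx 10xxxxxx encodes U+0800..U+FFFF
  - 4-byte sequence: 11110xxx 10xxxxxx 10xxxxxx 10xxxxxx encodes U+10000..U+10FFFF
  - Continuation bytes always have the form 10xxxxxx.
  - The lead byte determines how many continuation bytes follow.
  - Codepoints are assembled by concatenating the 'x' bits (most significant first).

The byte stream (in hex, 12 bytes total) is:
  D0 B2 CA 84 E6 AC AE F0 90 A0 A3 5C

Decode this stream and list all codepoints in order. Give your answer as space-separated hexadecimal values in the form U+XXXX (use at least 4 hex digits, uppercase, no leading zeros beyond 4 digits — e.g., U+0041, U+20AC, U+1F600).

Answer: U+0432 U+0284 U+6B2E U+10823 U+005C

Derivation:
Byte[0]=D0: 2-byte lead, need 1 cont bytes. acc=0x10
Byte[1]=B2: continuation. acc=(acc<<6)|0x32=0x432
Completed: cp=U+0432 (starts at byte 0)
Byte[2]=CA: 2-byte lead, need 1 cont bytes. acc=0xA
Byte[3]=84: continuation. acc=(acc<<6)|0x04=0x284
Completed: cp=U+0284 (starts at byte 2)
Byte[4]=E6: 3-byte lead, need 2 cont bytes. acc=0x6
Byte[5]=AC: continuation. acc=(acc<<6)|0x2C=0x1AC
Byte[6]=AE: continuation. acc=(acc<<6)|0x2E=0x6B2E
Completed: cp=U+6B2E (starts at byte 4)
Byte[7]=F0: 4-byte lead, need 3 cont bytes. acc=0x0
Byte[8]=90: continuation. acc=(acc<<6)|0x10=0x10
Byte[9]=A0: continuation. acc=(acc<<6)|0x20=0x420
Byte[10]=A3: continuation. acc=(acc<<6)|0x23=0x10823
Completed: cp=U+10823 (starts at byte 7)
Byte[11]=5C: 1-byte ASCII. cp=U+005C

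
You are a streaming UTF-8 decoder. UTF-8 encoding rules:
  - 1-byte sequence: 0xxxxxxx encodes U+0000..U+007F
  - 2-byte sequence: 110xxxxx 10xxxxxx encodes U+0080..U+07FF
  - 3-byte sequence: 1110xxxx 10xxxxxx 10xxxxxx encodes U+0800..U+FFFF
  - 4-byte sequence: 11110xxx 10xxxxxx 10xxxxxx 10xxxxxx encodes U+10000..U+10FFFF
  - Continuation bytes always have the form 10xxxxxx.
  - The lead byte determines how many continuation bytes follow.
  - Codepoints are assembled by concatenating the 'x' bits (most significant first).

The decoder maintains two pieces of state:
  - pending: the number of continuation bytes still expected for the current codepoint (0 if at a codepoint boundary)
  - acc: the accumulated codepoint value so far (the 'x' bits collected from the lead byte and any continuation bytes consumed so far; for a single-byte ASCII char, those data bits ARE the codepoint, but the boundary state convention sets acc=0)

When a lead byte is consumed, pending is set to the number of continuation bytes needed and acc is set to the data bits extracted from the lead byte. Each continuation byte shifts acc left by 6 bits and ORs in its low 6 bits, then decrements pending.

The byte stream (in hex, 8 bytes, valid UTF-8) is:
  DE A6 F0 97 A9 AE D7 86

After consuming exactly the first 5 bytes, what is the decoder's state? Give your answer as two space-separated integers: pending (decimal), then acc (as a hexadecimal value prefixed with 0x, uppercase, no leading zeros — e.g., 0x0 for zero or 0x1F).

Byte[0]=DE: 2-byte lead. pending=1, acc=0x1E
Byte[1]=A6: continuation. acc=(acc<<6)|0x26=0x7A6, pending=0
Byte[2]=F0: 4-byte lead. pending=3, acc=0x0
Byte[3]=97: continuation. acc=(acc<<6)|0x17=0x17, pending=2
Byte[4]=A9: continuation. acc=(acc<<6)|0x29=0x5E9, pending=1

Answer: 1 0x5E9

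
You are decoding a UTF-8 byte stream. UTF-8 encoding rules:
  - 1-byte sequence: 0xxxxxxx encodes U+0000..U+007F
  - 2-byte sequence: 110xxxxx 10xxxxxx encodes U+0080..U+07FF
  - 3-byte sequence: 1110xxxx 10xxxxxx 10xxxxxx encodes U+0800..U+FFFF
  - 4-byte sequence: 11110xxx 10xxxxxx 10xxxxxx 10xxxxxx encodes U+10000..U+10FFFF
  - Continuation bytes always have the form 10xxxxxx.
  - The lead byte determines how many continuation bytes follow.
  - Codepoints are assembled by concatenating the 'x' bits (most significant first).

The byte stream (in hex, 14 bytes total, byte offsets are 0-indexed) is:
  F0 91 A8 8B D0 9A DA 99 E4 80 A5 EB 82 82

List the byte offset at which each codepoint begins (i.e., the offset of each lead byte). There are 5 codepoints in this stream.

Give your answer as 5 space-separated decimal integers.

Answer: 0 4 6 8 11

Derivation:
Byte[0]=F0: 4-byte lead, need 3 cont bytes. acc=0x0
Byte[1]=91: continuation. acc=(acc<<6)|0x11=0x11
Byte[2]=A8: continuation. acc=(acc<<6)|0x28=0x468
Byte[3]=8B: continuation. acc=(acc<<6)|0x0B=0x11A0B
Completed: cp=U+11A0B (starts at byte 0)
Byte[4]=D0: 2-byte lead, need 1 cont bytes. acc=0x10
Byte[5]=9A: continuation. acc=(acc<<6)|0x1A=0x41A
Completed: cp=U+041A (starts at byte 4)
Byte[6]=DA: 2-byte lead, need 1 cont bytes. acc=0x1A
Byte[7]=99: continuation. acc=(acc<<6)|0x19=0x699
Completed: cp=U+0699 (starts at byte 6)
Byte[8]=E4: 3-byte lead, need 2 cont bytes. acc=0x4
Byte[9]=80: continuation. acc=(acc<<6)|0x00=0x100
Byte[10]=A5: continuation. acc=(acc<<6)|0x25=0x4025
Completed: cp=U+4025 (starts at byte 8)
Byte[11]=EB: 3-byte lead, need 2 cont bytes. acc=0xB
Byte[12]=82: continuation. acc=(acc<<6)|0x02=0x2C2
Byte[13]=82: continuation. acc=(acc<<6)|0x02=0xB082
Completed: cp=U+B082 (starts at byte 11)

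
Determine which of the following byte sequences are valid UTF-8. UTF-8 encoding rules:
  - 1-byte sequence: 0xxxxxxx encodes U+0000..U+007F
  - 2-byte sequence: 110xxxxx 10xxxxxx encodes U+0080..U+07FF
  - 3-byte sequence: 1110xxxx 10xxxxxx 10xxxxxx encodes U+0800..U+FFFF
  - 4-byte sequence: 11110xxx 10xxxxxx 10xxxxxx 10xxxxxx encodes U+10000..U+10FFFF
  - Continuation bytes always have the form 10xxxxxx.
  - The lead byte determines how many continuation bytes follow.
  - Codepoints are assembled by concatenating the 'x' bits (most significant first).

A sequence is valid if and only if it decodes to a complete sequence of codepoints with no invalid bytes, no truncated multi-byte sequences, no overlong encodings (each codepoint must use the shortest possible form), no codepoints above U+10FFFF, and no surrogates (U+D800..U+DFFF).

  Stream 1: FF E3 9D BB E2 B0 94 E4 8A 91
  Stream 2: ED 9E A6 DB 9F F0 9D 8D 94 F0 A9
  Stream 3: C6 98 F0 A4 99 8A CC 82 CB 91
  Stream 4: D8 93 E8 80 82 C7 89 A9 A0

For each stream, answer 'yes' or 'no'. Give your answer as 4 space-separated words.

Answer: no no yes no

Derivation:
Stream 1: error at byte offset 0. INVALID
Stream 2: error at byte offset 11. INVALID
Stream 3: decodes cleanly. VALID
Stream 4: error at byte offset 7. INVALID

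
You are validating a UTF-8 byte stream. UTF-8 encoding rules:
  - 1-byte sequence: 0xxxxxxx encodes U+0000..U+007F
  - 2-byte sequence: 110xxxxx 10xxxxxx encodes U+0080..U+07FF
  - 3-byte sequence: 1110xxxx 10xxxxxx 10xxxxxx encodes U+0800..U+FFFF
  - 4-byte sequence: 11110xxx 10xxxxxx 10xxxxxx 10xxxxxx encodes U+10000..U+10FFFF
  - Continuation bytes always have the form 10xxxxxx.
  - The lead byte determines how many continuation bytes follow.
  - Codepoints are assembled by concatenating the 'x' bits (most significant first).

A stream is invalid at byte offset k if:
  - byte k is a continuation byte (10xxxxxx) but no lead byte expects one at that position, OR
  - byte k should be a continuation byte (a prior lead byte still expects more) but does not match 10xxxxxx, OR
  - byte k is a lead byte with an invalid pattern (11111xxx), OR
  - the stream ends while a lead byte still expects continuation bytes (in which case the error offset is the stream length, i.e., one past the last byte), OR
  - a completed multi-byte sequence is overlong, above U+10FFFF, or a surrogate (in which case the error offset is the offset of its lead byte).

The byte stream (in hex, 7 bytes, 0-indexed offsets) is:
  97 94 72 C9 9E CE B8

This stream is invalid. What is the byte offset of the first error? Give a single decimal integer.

Byte[0]=97: INVALID lead byte (not 0xxx/110x/1110/11110)

Answer: 0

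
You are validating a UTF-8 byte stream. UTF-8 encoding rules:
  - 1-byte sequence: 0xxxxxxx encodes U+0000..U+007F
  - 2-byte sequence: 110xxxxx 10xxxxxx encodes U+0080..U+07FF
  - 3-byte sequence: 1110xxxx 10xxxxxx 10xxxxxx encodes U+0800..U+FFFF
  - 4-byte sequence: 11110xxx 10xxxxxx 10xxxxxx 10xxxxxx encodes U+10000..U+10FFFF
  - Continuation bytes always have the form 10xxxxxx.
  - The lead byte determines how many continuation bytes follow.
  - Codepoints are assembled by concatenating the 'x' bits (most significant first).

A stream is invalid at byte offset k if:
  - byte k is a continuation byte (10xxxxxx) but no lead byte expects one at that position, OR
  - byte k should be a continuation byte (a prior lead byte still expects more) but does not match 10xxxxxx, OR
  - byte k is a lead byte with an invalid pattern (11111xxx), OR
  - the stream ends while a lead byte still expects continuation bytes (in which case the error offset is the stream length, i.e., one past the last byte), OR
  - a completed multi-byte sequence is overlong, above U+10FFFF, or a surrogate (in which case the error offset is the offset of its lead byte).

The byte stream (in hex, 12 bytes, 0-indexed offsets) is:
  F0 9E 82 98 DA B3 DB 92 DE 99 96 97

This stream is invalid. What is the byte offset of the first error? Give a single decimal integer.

Answer: 10

Derivation:
Byte[0]=F0: 4-byte lead, need 3 cont bytes. acc=0x0
Byte[1]=9E: continuation. acc=(acc<<6)|0x1E=0x1E
Byte[2]=82: continuation. acc=(acc<<6)|0x02=0x782
Byte[3]=98: continuation. acc=(acc<<6)|0x18=0x1E098
Completed: cp=U+1E098 (starts at byte 0)
Byte[4]=DA: 2-byte lead, need 1 cont bytes. acc=0x1A
Byte[5]=B3: continuation. acc=(acc<<6)|0x33=0x6B3
Completed: cp=U+06B3 (starts at byte 4)
Byte[6]=DB: 2-byte lead, need 1 cont bytes. acc=0x1B
Byte[7]=92: continuation. acc=(acc<<6)|0x12=0x6D2
Completed: cp=U+06D2 (starts at byte 6)
Byte[8]=DE: 2-byte lead, need 1 cont bytes. acc=0x1E
Byte[9]=99: continuation. acc=(acc<<6)|0x19=0x799
Completed: cp=U+0799 (starts at byte 8)
Byte[10]=96: INVALID lead byte (not 0xxx/110x/1110/11110)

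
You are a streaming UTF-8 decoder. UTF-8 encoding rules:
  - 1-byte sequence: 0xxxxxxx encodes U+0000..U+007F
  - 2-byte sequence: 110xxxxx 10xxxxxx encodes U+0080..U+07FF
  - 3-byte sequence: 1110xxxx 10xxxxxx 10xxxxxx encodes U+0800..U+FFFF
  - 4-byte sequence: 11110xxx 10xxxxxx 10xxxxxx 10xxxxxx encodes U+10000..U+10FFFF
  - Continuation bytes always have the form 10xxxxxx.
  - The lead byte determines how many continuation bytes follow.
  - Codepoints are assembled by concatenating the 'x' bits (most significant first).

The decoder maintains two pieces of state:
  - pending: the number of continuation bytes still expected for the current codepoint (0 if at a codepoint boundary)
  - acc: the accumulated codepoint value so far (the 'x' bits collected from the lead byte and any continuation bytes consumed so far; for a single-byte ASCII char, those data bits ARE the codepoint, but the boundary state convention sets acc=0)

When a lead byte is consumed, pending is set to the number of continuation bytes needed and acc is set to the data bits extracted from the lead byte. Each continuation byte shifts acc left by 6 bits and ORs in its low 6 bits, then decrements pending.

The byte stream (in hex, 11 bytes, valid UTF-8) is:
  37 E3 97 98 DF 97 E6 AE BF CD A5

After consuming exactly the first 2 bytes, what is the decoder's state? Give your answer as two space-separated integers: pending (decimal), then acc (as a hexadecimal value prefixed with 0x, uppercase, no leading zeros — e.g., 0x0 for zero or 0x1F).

Answer: 2 0x3

Derivation:
Byte[0]=37: 1-byte. pending=0, acc=0x0
Byte[1]=E3: 3-byte lead. pending=2, acc=0x3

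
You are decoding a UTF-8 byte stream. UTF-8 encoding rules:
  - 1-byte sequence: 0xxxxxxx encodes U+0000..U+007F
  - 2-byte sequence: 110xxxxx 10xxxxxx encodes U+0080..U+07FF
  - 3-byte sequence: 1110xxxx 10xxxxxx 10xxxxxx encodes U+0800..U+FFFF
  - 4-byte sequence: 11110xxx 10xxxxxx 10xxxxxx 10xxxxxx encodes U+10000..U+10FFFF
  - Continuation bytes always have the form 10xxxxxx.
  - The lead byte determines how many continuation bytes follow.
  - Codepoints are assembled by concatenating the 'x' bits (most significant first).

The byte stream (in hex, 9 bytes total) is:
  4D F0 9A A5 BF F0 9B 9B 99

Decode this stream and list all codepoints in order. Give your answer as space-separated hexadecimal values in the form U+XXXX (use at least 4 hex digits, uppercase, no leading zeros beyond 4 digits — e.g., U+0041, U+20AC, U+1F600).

Byte[0]=4D: 1-byte ASCII. cp=U+004D
Byte[1]=F0: 4-byte lead, need 3 cont bytes. acc=0x0
Byte[2]=9A: continuation. acc=(acc<<6)|0x1A=0x1A
Byte[3]=A5: continuation. acc=(acc<<6)|0x25=0x6A5
Byte[4]=BF: continuation. acc=(acc<<6)|0x3F=0x1A97F
Completed: cp=U+1A97F (starts at byte 1)
Byte[5]=F0: 4-byte lead, need 3 cont bytes. acc=0x0
Byte[6]=9B: continuation. acc=(acc<<6)|0x1B=0x1B
Byte[7]=9B: continuation. acc=(acc<<6)|0x1B=0x6DB
Byte[8]=99: continuation. acc=(acc<<6)|0x19=0x1B6D9
Completed: cp=U+1B6D9 (starts at byte 5)

Answer: U+004D U+1A97F U+1B6D9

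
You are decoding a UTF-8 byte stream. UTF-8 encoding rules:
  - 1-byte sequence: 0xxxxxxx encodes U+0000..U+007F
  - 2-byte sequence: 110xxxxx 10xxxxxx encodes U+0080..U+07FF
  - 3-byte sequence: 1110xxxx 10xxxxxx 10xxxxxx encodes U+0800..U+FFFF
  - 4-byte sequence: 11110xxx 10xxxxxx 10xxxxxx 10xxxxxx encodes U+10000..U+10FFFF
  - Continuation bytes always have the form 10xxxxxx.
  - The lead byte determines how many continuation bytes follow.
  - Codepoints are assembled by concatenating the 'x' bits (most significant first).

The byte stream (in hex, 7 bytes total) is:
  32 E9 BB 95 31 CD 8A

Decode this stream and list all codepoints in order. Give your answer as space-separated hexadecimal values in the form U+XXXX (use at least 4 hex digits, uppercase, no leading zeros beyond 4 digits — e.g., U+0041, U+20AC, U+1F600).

Answer: U+0032 U+9ED5 U+0031 U+034A

Derivation:
Byte[0]=32: 1-byte ASCII. cp=U+0032
Byte[1]=E9: 3-byte lead, need 2 cont bytes. acc=0x9
Byte[2]=BB: continuation. acc=(acc<<6)|0x3B=0x27B
Byte[3]=95: continuation. acc=(acc<<6)|0x15=0x9ED5
Completed: cp=U+9ED5 (starts at byte 1)
Byte[4]=31: 1-byte ASCII. cp=U+0031
Byte[5]=CD: 2-byte lead, need 1 cont bytes. acc=0xD
Byte[6]=8A: continuation. acc=(acc<<6)|0x0A=0x34A
Completed: cp=U+034A (starts at byte 5)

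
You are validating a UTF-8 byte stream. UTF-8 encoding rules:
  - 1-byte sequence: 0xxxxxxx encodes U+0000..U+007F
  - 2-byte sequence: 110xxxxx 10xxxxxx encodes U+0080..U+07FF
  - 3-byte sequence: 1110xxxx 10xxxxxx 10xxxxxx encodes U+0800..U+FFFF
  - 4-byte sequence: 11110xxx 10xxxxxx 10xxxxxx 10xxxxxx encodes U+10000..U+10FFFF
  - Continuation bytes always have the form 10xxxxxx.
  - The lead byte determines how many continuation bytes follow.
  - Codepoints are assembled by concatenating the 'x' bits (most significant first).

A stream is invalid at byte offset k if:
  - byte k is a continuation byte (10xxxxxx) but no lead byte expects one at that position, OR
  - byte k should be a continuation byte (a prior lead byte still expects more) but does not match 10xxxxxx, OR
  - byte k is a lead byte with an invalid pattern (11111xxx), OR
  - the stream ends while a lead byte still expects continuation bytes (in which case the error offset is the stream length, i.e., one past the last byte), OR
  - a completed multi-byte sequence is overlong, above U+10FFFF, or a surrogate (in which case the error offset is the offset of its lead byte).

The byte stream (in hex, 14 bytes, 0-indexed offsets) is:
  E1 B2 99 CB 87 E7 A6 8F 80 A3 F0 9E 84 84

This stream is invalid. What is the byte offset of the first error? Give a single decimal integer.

Answer: 8

Derivation:
Byte[0]=E1: 3-byte lead, need 2 cont bytes. acc=0x1
Byte[1]=B2: continuation. acc=(acc<<6)|0x32=0x72
Byte[2]=99: continuation. acc=(acc<<6)|0x19=0x1C99
Completed: cp=U+1C99 (starts at byte 0)
Byte[3]=CB: 2-byte lead, need 1 cont bytes. acc=0xB
Byte[4]=87: continuation. acc=(acc<<6)|0x07=0x2C7
Completed: cp=U+02C7 (starts at byte 3)
Byte[5]=E7: 3-byte lead, need 2 cont bytes. acc=0x7
Byte[6]=A6: continuation. acc=(acc<<6)|0x26=0x1E6
Byte[7]=8F: continuation. acc=(acc<<6)|0x0F=0x798F
Completed: cp=U+798F (starts at byte 5)
Byte[8]=80: INVALID lead byte (not 0xxx/110x/1110/11110)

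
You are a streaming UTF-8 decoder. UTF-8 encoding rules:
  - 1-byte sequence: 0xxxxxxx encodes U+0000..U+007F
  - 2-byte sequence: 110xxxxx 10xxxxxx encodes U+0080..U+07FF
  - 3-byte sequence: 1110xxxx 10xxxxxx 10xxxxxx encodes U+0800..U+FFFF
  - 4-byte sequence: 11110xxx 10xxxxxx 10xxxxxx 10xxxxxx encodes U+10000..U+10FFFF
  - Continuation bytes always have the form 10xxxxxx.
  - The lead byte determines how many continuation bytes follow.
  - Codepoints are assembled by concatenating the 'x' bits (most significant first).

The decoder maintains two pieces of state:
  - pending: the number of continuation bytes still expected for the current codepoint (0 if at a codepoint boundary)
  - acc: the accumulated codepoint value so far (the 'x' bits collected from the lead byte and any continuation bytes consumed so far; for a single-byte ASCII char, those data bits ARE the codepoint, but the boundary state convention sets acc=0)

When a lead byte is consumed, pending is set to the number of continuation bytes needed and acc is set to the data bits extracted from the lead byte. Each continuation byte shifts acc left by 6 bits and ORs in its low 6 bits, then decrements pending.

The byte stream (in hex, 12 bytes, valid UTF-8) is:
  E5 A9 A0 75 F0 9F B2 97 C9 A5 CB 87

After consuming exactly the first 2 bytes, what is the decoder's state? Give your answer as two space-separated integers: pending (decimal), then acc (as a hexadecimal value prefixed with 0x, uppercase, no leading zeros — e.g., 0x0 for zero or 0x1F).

Byte[0]=E5: 3-byte lead. pending=2, acc=0x5
Byte[1]=A9: continuation. acc=(acc<<6)|0x29=0x169, pending=1

Answer: 1 0x169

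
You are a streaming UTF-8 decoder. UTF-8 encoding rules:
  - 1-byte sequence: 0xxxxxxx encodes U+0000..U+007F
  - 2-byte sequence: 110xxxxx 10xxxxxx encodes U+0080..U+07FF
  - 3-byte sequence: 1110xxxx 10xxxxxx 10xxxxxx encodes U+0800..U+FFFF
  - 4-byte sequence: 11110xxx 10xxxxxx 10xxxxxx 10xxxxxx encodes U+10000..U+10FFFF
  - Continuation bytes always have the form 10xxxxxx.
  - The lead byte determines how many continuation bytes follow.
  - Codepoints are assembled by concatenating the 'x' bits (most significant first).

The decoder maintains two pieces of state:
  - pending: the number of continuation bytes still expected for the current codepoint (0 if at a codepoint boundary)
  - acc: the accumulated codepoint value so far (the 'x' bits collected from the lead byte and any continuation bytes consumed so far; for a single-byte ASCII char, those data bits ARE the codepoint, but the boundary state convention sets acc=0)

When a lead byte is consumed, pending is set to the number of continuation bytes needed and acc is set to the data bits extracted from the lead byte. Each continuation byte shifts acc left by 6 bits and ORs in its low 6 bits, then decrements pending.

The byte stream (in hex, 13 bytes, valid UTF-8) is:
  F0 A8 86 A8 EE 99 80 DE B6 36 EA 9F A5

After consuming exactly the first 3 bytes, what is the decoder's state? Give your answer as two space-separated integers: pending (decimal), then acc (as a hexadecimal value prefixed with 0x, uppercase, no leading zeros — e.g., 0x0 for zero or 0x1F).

Byte[0]=F0: 4-byte lead. pending=3, acc=0x0
Byte[1]=A8: continuation. acc=(acc<<6)|0x28=0x28, pending=2
Byte[2]=86: continuation. acc=(acc<<6)|0x06=0xA06, pending=1

Answer: 1 0xA06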